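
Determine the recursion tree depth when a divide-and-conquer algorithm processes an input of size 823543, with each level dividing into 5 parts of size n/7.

For divide and conquer with division factor 7:

Problem sizes at each level:
Level 0: 823543
Level 1: 117649
Level 2: 16807
Level 3: 2401
Level 4: 343
Level 5: 49
Level 6: 7
Level 7: 1

The root is level 0 and the size-1 base case is level 7 (the tree spans levels 0 through 7, i.e. 8 levels counting the root), so the depth is the number of divisions: log_7(823543) = 7

The recursion tree depth is log_7(823543) = 7. At each level, the problem size is divided by 7, so it takes 7 divisions to reduce to a base case of size 1. The algorithm makes 5 recursive calls at each level.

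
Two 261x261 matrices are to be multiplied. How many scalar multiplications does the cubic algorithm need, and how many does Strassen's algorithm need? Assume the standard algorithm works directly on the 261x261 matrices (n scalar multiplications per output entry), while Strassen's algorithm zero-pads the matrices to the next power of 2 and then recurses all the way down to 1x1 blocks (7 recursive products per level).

Matrix multiplication for 261x261 matrices:

Strassen's algorithm requires power-of-2 dimensions. Pad 261x261 to 512x512 (next power of 2).

Standard algorithm: 261^3 = 17779581 multiplications
Strassen's algorithm: 7^(log2(512)) = 7^9 = 40353607 multiplications
Difference: 17779581 - 40353607 = -22574026 (Strassen uses MORE here due to padding overhead — for small or just-over-power-of-2 n, padding can outweigh the per-level savings)

Standard: 17779581 multiplications (261^3). Strassen: 40353607 multiplications (7^9, after padding to 512x512). Strassen reduces 8 recursive multiplications to 7 at each level.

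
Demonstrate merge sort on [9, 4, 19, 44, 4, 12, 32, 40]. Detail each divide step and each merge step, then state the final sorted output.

Merge sort trace:

Split: [9, 4, 19, 44, 4, 12, 32, 40] -> [9, 4, 19, 44] and [4, 12, 32, 40]
  Split: [9, 4, 19, 44] -> [9, 4] and [19, 44]
    Split: [9, 4] -> [9] and [4]
    Merge: [9] + [4] -> [4, 9]
    Split: [19, 44] -> [19] and [44]
    Merge: [19] + [44] -> [19, 44]
  Merge: [4, 9] + [19, 44] -> [4, 9, 19, 44]
  Split: [4, 12, 32, 40] -> [4, 12] and [32, 40]
    Split: [4, 12] -> [4] and [12]
    Merge: [4] + [12] -> [4, 12]
    Split: [32, 40] -> [32] and [40]
    Merge: [32] + [40] -> [32, 40]
  Merge: [4, 12] + [32, 40] -> [4, 12, 32, 40]
Merge: [4, 9, 19, 44] + [4, 12, 32, 40] -> [4, 4, 9, 12, 19, 32, 40, 44]

Final sorted array: [4, 4, 9, 12, 19, 32, 40, 44]

The merge sort proceeds by recursively splitting the array and merging sorted halves.
After all merges, the sorted array is [4, 4, 9, 12, 19, 32, 40, 44].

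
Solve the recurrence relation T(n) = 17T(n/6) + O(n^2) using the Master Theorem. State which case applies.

Master Theorem for T(n) = 17T(n/6) + O(n^2):

a = 17, b = 6, c = 2
log_b(a) = log_6(17) = 1.5812

Case 3: c = 2 > log_6(17) = 1.5812
T(n) = O(n^2) = O(n^2)

For T(n) = 17T(n/6) + O(n^2): log_6(17) = 1.5812. This is Case 3 of the Master Theorem (c > log_b(a), work dominated by root), giving O(n^2).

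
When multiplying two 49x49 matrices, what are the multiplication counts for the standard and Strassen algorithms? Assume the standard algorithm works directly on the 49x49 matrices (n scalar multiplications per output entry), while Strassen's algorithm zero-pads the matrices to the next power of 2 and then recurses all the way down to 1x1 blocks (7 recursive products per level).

Matrix multiplication for 49x49 matrices:

Strassen's algorithm requires power-of-2 dimensions. Pad 49x49 to 64x64 (next power of 2).

Standard algorithm: 49^3 = 117649 multiplications
Strassen's algorithm: 7^(log2(64)) = 7^6 = 117649 multiplications
Savings: 117649 - 117649 = 0 multiplications

Standard: 117649 multiplications (49^3). Strassen: 117649 multiplications (7^6, after padding to 64x64). Strassen reduces 8 recursive multiplications to 7 at each level.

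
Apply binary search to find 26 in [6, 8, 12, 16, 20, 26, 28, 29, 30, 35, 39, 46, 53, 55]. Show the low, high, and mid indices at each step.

Binary search for 26 in [6, 8, 12, 16, 20, 26, 28, 29, 30, 35, 39, 46, 53, 55]:

lo=0, hi=13, mid=6, arr[mid]=28 -> 28 > 26, search left half
lo=0, hi=5, mid=2, arr[mid]=12 -> 12 < 26, search right half
lo=3, hi=5, mid=4, arr[mid]=20 -> 20 < 26, search right half
lo=5, hi=5, mid=5, arr[mid]=26 -> Found target at index 5!

Binary search finds 26 at index 5 after 4 comparisons. The search repeatedly halves the search space by comparing with the middle element.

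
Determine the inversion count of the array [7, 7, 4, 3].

Finding inversions in [7, 7, 4, 3]:

(0, 2): arr[0]=7 > arr[2]=4
(0, 3): arr[0]=7 > arr[3]=3
(1, 2): arr[1]=7 > arr[2]=4
(1, 3): arr[1]=7 > arr[3]=3
(2, 3): arr[2]=4 > arr[3]=3

Total inversions: 5

The array has 5 inversion(s): (0,2), (0,3), (1,2), (1,3), (2,3). Each pair (i,j) satisfies i < j and arr[i] > arr[j].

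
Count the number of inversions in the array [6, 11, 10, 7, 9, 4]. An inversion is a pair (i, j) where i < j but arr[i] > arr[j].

Finding inversions in [6, 11, 10, 7, 9, 4]:

(0, 5): arr[0]=6 > arr[5]=4
(1, 2): arr[1]=11 > arr[2]=10
(1, 3): arr[1]=11 > arr[3]=7
(1, 4): arr[1]=11 > arr[4]=9
(1, 5): arr[1]=11 > arr[5]=4
(2, 3): arr[2]=10 > arr[3]=7
(2, 4): arr[2]=10 > arr[4]=9
(2, 5): arr[2]=10 > arr[5]=4
(3, 5): arr[3]=7 > arr[5]=4
(4, 5): arr[4]=9 > arr[5]=4

Total inversions: 10

The array has 10 inversion(s): (0,5), (1,2), (1,3), (1,4), (1,5), (2,3), (2,4), (2,5), (3,5), (4,5). Each pair (i,j) satisfies i < j and arr[i] > arr[j].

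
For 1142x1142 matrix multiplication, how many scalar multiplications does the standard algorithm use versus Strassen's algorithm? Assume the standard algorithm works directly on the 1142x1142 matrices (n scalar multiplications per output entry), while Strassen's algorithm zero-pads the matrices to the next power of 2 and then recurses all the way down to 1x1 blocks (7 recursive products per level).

Matrix multiplication for 1142x1142 matrices:

Strassen's algorithm requires power-of-2 dimensions. Pad 1142x1142 to 2048x2048 (next power of 2).

Standard algorithm: 1142^3 = 1489355288 multiplications
Strassen's algorithm: 7^(log2(2048)) = 7^11 = 1977326743 multiplications
Difference: 1489355288 - 1977326743 = -487971455 (Strassen uses MORE here due to padding overhead — for small or just-over-power-of-2 n, padding can outweigh the per-level savings)

Standard: 1489355288 multiplications (1142^3). Strassen: 1977326743 multiplications (7^11, after padding to 2048x2048). Strassen reduces 8 recursive multiplications to 7 at each level.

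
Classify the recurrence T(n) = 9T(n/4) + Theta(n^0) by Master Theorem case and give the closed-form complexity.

Master Theorem for T(n) = 9T(n/4) + O(n^0):

a = 9, b = 4, c = 0
log_b(a) = log_4(9) = 1.5850

Case 1: c = 0 < log_4(9) = 1.5850
T(n) = O(n^(log_4 9))

For T(n) = 9T(n/4) + O(n^0): log_4(9) = 1.5850. This is Case 1 of the Master Theorem (c < log_b(a), work dominated by leaves), giving O(n^(log_4 9)).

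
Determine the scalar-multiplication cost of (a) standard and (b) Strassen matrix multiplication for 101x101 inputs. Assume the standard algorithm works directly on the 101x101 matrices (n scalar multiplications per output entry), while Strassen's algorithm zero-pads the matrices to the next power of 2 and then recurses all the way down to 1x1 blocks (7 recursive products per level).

Matrix multiplication for 101x101 matrices:

Strassen's algorithm requires power-of-2 dimensions. Pad 101x101 to 128x128 (next power of 2).

Standard algorithm: 101^3 = 1030301 multiplications
Strassen's algorithm: 7^(log2(128)) = 7^7 = 823543 multiplications
Savings: 1030301 - 823543 = 206758 multiplications

Standard: 1030301 multiplications (101^3). Strassen: 823543 multiplications (7^7, after padding to 128x128). Strassen reduces 8 recursive multiplications to 7 at each level.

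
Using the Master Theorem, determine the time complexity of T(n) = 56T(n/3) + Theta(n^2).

Master Theorem for T(n) = 56T(n/3) + O(n^2):

a = 56, b = 3, c = 2
log_b(a) = log_3(56) = 3.6640

Case 1: c = 2 < log_3(56) = 3.6640
T(n) = O(n^(log_3 56))

For T(n) = 56T(n/3) + O(n^2): log_3(56) = 3.6640. This is Case 1 of the Master Theorem (c < log_b(a), work dominated by leaves), giving O(n^(log_3 56)).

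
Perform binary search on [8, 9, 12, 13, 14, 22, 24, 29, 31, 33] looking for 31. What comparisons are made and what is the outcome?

Binary search for 31 in [8, 9, 12, 13, 14, 22, 24, 29, 31, 33]:

lo=0, hi=9, mid=4, arr[mid]=14 -> 14 < 31, search right half
lo=5, hi=9, mid=7, arr[mid]=29 -> 29 < 31, search right half
lo=8, hi=9, mid=8, arr[mid]=31 -> Found target at index 8!

Binary search finds 31 at index 8 after 3 comparisons. The search repeatedly halves the search space by comparing with the middle element.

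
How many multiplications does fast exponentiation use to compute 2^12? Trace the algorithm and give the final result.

Computing 2^12 by squaring (build up from 2^1; each line after the first costs one multiplication):

2^1 = 2
2^2 = (2^1)^2 = 2^2 = 4
2^3 = 2 * 2^2 = 2 * 4 = 8
2^6 = (2^3)^2 = 8^2 = 64
2^12 = (2^6)^2 = 64^2 = 4096

Result: 4096
Multiplications needed: 4 (4 lines after 2^1)

2^12 = 4096. Using exponentiation by squaring, this requires 4 multiplications. The key idea: if the exponent is even, square the half-power; if odd, multiply by the base once.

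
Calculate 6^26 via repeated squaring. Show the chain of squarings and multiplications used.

Computing 6^26 by squaring (build up from 6^1; each line after the first costs one multiplication):

6^1 = 6
6^2 = (6^1)^2 = 6^2 = 36
6^3 = 6 * 6^2 = 6 * 36 = 216
6^6 = (6^3)^2 = 216^2 = 46656
6^12 = (6^6)^2 = 46656^2 = 2176782336
6^13 = 6 * 6^12 = 6 * 2176782336 = 13060694016
6^26 = (6^13)^2 = 13060694016^2 = 170581728179578208256

Result: 170581728179578208256
Multiplications needed: 6 (6 lines after 6^1)

6^26 = 170581728179578208256. Using exponentiation by squaring, this requires 6 multiplications. The key idea: if the exponent is even, square the half-power; if odd, multiply by the base once.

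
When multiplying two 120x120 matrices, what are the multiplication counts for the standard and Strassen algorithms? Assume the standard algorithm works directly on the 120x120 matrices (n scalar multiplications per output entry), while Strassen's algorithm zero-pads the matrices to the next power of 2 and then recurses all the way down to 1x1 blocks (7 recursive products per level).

Matrix multiplication for 120x120 matrices:

Strassen's algorithm requires power-of-2 dimensions. Pad 120x120 to 128x128 (next power of 2).

Standard algorithm: 120^3 = 1728000 multiplications
Strassen's algorithm: 7^(log2(128)) = 7^7 = 823543 multiplications
Savings: 1728000 - 823543 = 904457 multiplications

Standard: 1728000 multiplications (120^3). Strassen: 823543 multiplications (7^7, after padding to 128x128). Strassen reduces 8 recursive multiplications to 7 at each level.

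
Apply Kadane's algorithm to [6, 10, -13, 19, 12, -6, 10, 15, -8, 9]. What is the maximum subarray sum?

Using Kadane's algorithm on [6, 10, -13, 19, 12, -6, 10, 15, -8, 9]:

Scanning through the array:
Position 1 (value 10): max_ending_here = 16, max_so_far = 16
Position 2 (value -13): max_ending_here = 3, max_so_far = 16
Position 3 (value 19): max_ending_here = 22, max_so_far = 22
Position 4 (value 12): max_ending_here = 34, max_so_far = 34
Position 5 (value -6): max_ending_here = 28, max_so_far = 34
Position 6 (value 10): max_ending_here = 38, max_so_far = 38
Position 7 (value 15): max_ending_here = 53, max_so_far = 53
Position 8 (value -8): max_ending_here = 45, max_so_far = 53
Position 9 (value 9): max_ending_here = 54, max_so_far = 54

Maximum subarray: [6, 10, -13, 19, 12, -6, 10, 15, -8, 9]
Maximum sum: 54

The maximum subarray is [6, 10, -13, 19, 12, -6, 10, 15, -8, 9] with sum 54. This subarray runs from index 0 to index 9.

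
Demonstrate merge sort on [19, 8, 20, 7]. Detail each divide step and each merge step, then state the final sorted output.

Merge sort trace:

Split: [19, 8, 20, 7] -> [19, 8] and [20, 7]
  Split: [19, 8] -> [19] and [8]
  Merge: [19] + [8] -> [8, 19]
  Split: [20, 7] -> [20] and [7]
  Merge: [20] + [7] -> [7, 20]
Merge: [8, 19] + [7, 20] -> [7, 8, 19, 20]

Final sorted array: [7, 8, 19, 20]

The merge sort proceeds by recursively splitting the array and merging sorted halves.
After all merges, the sorted array is [7, 8, 19, 20].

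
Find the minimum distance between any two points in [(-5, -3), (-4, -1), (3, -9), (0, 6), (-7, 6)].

Computing all pairwise distances among 5 points:

d((-5, -3), (-4, -1)) = 2.2361 <-- minimum
d((-5, -3), (3, -9)) = 10.0
d((-5, -3), (0, 6)) = 10.2956
d((-5, -3), (-7, 6)) = 9.2195
d((-4, -1), (3, -9)) = 10.6301
d((-4, -1), (0, 6)) = 8.0623
d((-4, -1), (-7, 6)) = 7.6158
d((3, -9), (0, 6)) = 15.2971
d((3, -9), (-7, 6)) = 18.0278
d((0, 6), (-7, 6)) = 7.0

Closest pair: (-5, -3) and (-4, -1) with distance 2.2361

The closest pair is (-5, -3) and (-4, -1) with Euclidean distance 2.2361. For 5 points, brute-force pairwise comparison is shown above. For large n, the divide-and-conquer algorithm (sort by x, recurse on halves, check the dividing strip) achieves O(n log n).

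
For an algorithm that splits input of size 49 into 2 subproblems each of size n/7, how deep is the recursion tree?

For divide and conquer with division factor 7:

Problem sizes at each level:
Level 0: 49
Level 1: 7
Level 2: 1

The root is level 0 and the size-1 base case is level 2 (the tree spans levels 0 through 2, i.e. 3 levels counting the root), so the depth is the number of divisions: log_7(49) = 2

The recursion tree depth is log_7(49) = 2. At each level, the problem size is divided by 7, so it takes 2 divisions to reduce to a base case of size 1. The algorithm makes 2 recursive calls at each level.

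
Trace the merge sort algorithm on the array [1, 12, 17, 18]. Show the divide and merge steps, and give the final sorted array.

Merge sort trace:

Split: [1, 12, 17, 18] -> [1, 12] and [17, 18]
  Split: [1, 12] -> [1] and [12]
  Merge: [1] + [12] -> [1, 12]
  Split: [17, 18] -> [17] and [18]
  Merge: [17] + [18] -> [17, 18]
Merge: [1, 12] + [17, 18] -> [1, 12, 17, 18]

Final sorted array: [1, 12, 17, 18]

The merge sort proceeds by recursively splitting the array and merging sorted halves.
After all merges, the sorted array is [1, 12, 17, 18].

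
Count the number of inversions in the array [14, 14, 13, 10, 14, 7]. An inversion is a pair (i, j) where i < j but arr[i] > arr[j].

Finding inversions in [14, 14, 13, 10, 14, 7]:

(0, 2): arr[0]=14 > arr[2]=13
(0, 3): arr[0]=14 > arr[3]=10
(0, 5): arr[0]=14 > arr[5]=7
(1, 2): arr[1]=14 > arr[2]=13
(1, 3): arr[1]=14 > arr[3]=10
(1, 5): arr[1]=14 > arr[5]=7
(2, 3): arr[2]=13 > arr[3]=10
(2, 5): arr[2]=13 > arr[5]=7
(3, 5): arr[3]=10 > arr[5]=7
(4, 5): arr[4]=14 > arr[5]=7

Total inversions: 10

The array has 10 inversion(s): (0,2), (0,3), (0,5), (1,2), (1,3), (1,5), (2,3), (2,5), (3,5), (4,5). Each pair (i,j) satisfies i < j and arr[i] > arr[j].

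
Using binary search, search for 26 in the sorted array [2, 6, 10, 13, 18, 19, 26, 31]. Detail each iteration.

Binary search for 26 in [2, 6, 10, 13, 18, 19, 26, 31]:

lo=0, hi=7, mid=3, arr[mid]=13 -> 13 < 26, search right half
lo=4, hi=7, mid=5, arr[mid]=19 -> 19 < 26, search right half
lo=6, hi=7, mid=6, arr[mid]=26 -> Found target at index 6!

Binary search finds 26 at index 6 after 3 comparisons. The search repeatedly halves the search space by comparing with the middle element.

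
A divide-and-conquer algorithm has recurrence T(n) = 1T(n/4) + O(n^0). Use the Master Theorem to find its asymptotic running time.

Master Theorem for T(n) = 1T(n/4) + O(n^0):

a = 1, b = 4, c = 0
log_b(a) = log_4(1) = 0.0000

Case 2: c = 0 = log_4(1) = 0.0000
T(n) = O(n^0 log n) = O(log n)

For T(n) = 1T(n/4) + O(n^0): log_4(1) = 0.0000. This is Case 2 of the Master Theorem (c = log_b(a), equal work at all levels), giving O(log n).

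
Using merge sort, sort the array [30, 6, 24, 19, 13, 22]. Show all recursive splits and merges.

Merge sort trace:

Split: [30, 6, 24, 19, 13, 22] -> [30, 6, 24] and [19, 13, 22]
  Split: [30, 6, 24] -> [30] and [6, 24]
    Split: [6, 24] -> [6] and [24]
    Merge: [6] + [24] -> [6, 24]
  Merge: [30] + [6, 24] -> [6, 24, 30]
  Split: [19, 13, 22] -> [19] and [13, 22]
    Split: [13, 22] -> [13] and [22]
    Merge: [13] + [22] -> [13, 22]
  Merge: [19] + [13, 22] -> [13, 19, 22]
Merge: [6, 24, 30] + [13, 19, 22] -> [6, 13, 19, 22, 24, 30]

Final sorted array: [6, 13, 19, 22, 24, 30]

The merge sort proceeds by recursively splitting the array and merging sorted halves.
After all merges, the sorted array is [6, 13, 19, 22, 24, 30].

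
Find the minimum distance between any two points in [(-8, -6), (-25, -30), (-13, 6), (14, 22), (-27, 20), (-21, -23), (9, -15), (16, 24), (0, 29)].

Computing all pairwise distances among 9 points:

d((-8, -6), (-25, -30)) = 29.4109
d((-8, -6), (-13, 6)) = 13.0
d((-8, -6), (14, 22)) = 35.609
d((-8, -6), (-27, 20)) = 32.2025
d((-8, -6), (-21, -23)) = 21.4009
d((-8, -6), (9, -15)) = 19.2354
d((-8, -6), (16, 24)) = 38.4187
d((-8, -6), (0, 29)) = 35.9026
d((-25, -30), (-13, 6)) = 37.9473
d((-25, -30), (14, 22)) = 65.0
d((-25, -30), (-27, 20)) = 50.04
d((-25, -30), (-21, -23)) = 8.0623
d((-25, -30), (9, -15)) = 37.1618
d((-25, -30), (16, 24)) = 67.8012
d((-25, -30), (0, 29)) = 64.0781
d((-13, 6), (14, 22)) = 31.3847
d((-13, 6), (-27, 20)) = 19.799
d((-13, 6), (-21, -23)) = 30.0832
d((-13, 6), (9, -15)) = 30.4138
d((-13, 6), (16, 24)) = 34.1321
d((-13, 6), (0, 29)) = 26.4197
d((14, 22), (-27, 20)) = 41.0488
d((14, 22), (-21, -23)) = 57.0088
d((14, 22), (9, -15)) = 37.3363
d((14, 22), (16, 24)) = 2.8284 <-- minimum
d((14, 22), (0, 29)) = 15.6525
d((-27, 20), (-21, -23)) = 43.4166
d((-27, 20), (9, -15)) = 50.2096
d((-27, 20), (16, 24)) = 43.1856
d((-27, 20), (0, 29)) = 28.4605
d((-21, -23), (9, -15)) = 31.0483
d((-21, -23), (16, 24)) = 59.8164
d((-21, -23), (0, 29)) = 56.0803
d((9, -15), (16, 24)) = 39.6232
d((9, -15), (0, 29)) = 44.911
d((16, 24), (0, 29)) = 16.7631

Closest pair: (14, 22) and (16, 24) with distance 2.8284

The closest pair is (14, 22) and (16, 24) with Euclidean distance 2.8284. For 9 points, brute-force pairwise comparison is shown above. For large n, the divide-and-conquer algorithm (sort by x, recurse on halves, check the dividing strip) achieves O(n log n).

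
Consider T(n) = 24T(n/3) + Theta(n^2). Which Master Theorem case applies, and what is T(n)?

Master Theorem for T(n) = 24T(n/3) + O(n^2):

a = 24, b = 3, c = 2
log_b(a) = log_3(24) = 2.8928

Case 1: c = 2 < log_3(24) = 2.8928
T(n) = O(n^(log_3 24))

For T(n) = 24T(n/3) + O(n^2): log_3(24) = 2.8928. This is Case 1 of the Master Theorem (c < log_b(a), work dominated by leaves), giving O(n^(log_3 24)).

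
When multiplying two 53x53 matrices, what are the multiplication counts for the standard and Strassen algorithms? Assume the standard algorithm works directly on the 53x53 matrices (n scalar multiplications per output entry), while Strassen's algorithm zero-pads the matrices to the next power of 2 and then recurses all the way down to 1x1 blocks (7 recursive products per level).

Matrix multiplication for 53x53 matrices:

Strassen's algorithm requires power-of-2 dimensions. Pad 53x53 to 64x64 (next power of 2).

Standard algorithm: 53^3 = 148877 multiplications
Strassen's algorithm: 7^(log2(64)) = 7^6 = 117649 multiplications
Savings: 148877 - 117649 = 31228 multiplications

Standard: 148877 multiplications (53^3). Strassen: 117649 multiplications (7^6, after padding to 64x64). Strassen reduces 8 recursive multiplications to 7 at each level.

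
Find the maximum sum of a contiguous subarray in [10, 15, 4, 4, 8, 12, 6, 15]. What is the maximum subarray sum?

Using Kadane's algorithm on [10, 15, 4, 4, 8, 12, 6, 15]:

Scanning through the array:
Position 1 (value 15): max_ending_here = 25, max_so_far = 25
Position 2 (value 4): max_ending_here = 29, max_so_far = 29
Position 3 (value 4): max_ending_here = 33, max_so_far = 33
Position 4 (value 8): max_ending_here = 41, max_so_far = 41
Position 5 (value 12): max_ending_here = 53, max_so_far = 53
Position 6 (value 6): max_ending_here = 59, max_so_far = 59
Position 7 (value 15): max_ending_here = 74, max_so_far = 74

Maximum subarray: [10, 15, 4, 4, 8, 12, 6, 15]
Maximum sum: 74

The maximum subarray is [10, 15, 4, 4, 8, 12, 6, 15] with sum 74. This subarray runs from index 0 to index 7.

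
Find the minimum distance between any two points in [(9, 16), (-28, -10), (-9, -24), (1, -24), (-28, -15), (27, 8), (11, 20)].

Computing all pairwise distances among 7 points:

d((9, 16), (-28, -10)) = 45.2217
d((9, 16), (-9, -24)) = 43.8634
d((9, 16), (1, -24)) = 40.7922
d((9, 16), (-28, -15)) = 48.2701
d((9, 16), (27, 8)) = 19.6977
d((9, 16), (11, 20)) = 4.4721 <-- minimum
d((-28, -10), (-9, -24)) = 23.6008
d((-28, -10), (1, -24)) = 32.2025
d((-28, -10), (-28, -15)) = 5.0
d((-28, -10), (27, 8)) = 57.8705
d((-28, -10), (11, 20)) = 49.2037
d((-9, -24), (1, -24)) = 10.0
d((-9, -24), (-28, -15)) = 21.0238
d((-9, -24), (27, 8)) = 48.1664
d((-9, -24), (11, 20)) = 48.3322
d((1, -24), (-28, -15)) = 30.3645
d((1, -24), (27, 8)) = 41.2311
d((1, -24), (11, 20)) = 45.1221
d((-28, -15), (27, 8)) = 59.6154
d((-28, -15), (11, 20)) = 52.4023
d((27, 8), (11, 20)) = 20.0

Closest pair: (9, 16) and (11, 20) with distance 4.4721

The closest pair is (9, 16) and (11, 20) with Euclidean distance 4.4721. For 7 points, brute-force pairwise comparison is shown above. For large n, the divide-and-conquer algorithm (sort by x, recurse on halves, check the dividing strip) achieves O(n log n).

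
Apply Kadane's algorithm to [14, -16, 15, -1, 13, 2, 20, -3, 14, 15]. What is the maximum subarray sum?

Using Kadane's algorithm on [14, -16, 15, -1, 13, 2, 20, -3, 14, 15]:

Scanning through the array:
Position 1 (value -16): max_ending_here = -2, max_so_far = 14
Position 2 (value 15): max_ending_here = 15, max_so_far = 15
Position 3 (value -1): max_ending_here = 14, max_so_far = 15
Position 4 (value 13): max_ending_here = 27, max_so_far = 27
Position 5 (value 2): max_ending_here = 29, max_so_far = 29
Position 6 (value 20): max_ending_here = 49, max_so_far = 49
Position 7 (value -3): max_ending_here = 46, max_so_far = 49
Position 8 (value 14): max_ending_here = 60, max_so_far = 60
Position 9 (value 15): max_ending_here = 75, max_so_far = 75

Maximum subarray: [15, -1, 13, 2, 20, -3, 14, 15]
Maximum sum: 75

The maximum subarray is [15, -1, 13, 2, 20, -3, 14, 15] with sum 75. This subarray runs from index 2 to index 9.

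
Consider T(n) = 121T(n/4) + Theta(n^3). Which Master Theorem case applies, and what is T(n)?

Master Theorem for T(n) = 121T(n/4) + O(n^3):

a = 121, b = 4, c = 3
log_b(a) = log_4(121) = 3.4594

Case 1: c = 3 < log_4(121) = 3.4594
T(n) = O(n^(log_4 121))

For T(n) = 121T(n/4) + O(n^3): log_4(121) = 3.4594. This is Case 1 of the Master Theorem (c < log_b(a), work dominated by leaves), giving O(n^(log_4 121)).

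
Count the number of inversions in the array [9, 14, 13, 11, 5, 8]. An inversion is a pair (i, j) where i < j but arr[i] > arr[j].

Finding inversions in [9, 14, 13, 11, 5, 8]:

(0, 4): arr[0]=9 > arr[4]=5
(0, 5): arr[0]=9 > arr[5]=8
(1, 2): arr[1]=14 > arr[2]=13
(1, 3): arr[1]=14 > arr[3]=11
(1, 4): arr[1]=14 > arr[4]=5
(1, 5): arr[1]=14 > arr[5]=8
(2, 3): arr[2]=13 > arr[3]=11
(2, 4): arr[2]=13 > arr[4]=5
(2, 5): arr[2]=13 > arr[5]=8
(3, 4): arr[3]=11 > arr[4]=5
(3, 5): arr[3]=11 > arr[5]=8

Total inversions: 11

The array has 11 inversion(s): (0,4), (0,5), (1,2), (1,3), (1,4), (1,5), (2,3), (2,4), (2,5), (3,4), (3,5). Each pair (i,j) satisfies i < j and arr[i] > arr[j].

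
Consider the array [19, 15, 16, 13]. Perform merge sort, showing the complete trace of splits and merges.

Merge sort trace:

Split: [19, 15, 16, 13] -> [19, 15] and [16, 13]
  Split: [19, 15] -> [19] and [15]
  Merge: [19] + [15] -> [15, 19]
  Split: [16, 13] -> [16] and [13]
  Merge: [16] + [13] -> [13, 16]
Merge: [15, 19] + [13, 16] -> [13, 15, 16, 19]

Final sorted array: [13, 15, 16, 19]

The merge sort proceeds by recursively splitting the array and merging sorted halves.
After all merges, the sorted array is [13, 15, 16, 19].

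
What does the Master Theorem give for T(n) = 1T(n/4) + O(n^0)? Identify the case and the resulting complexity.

Master Theorem for T(n) = 1T(n/4) + O(n^0):

a = 1, b = 4, c = 0
log_b(a) = log_4(1) = 0.0000

Case 2: c = 0 = log_4(1) = 0.0000
T(n) = O(n^0 log n) = O(log n)

For T(n) = 1T(n/4) + O(n^0): log_4(1) = 0.0000. This is Case 2 of the Master Theorem (c = log_b(a), equal work at all levels), giving O(log n).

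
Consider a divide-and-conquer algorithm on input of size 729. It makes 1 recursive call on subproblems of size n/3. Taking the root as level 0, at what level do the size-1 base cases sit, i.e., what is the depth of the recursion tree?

For divide and conquer with division factor 3:

Problem sizes at each level:
Level 0: 729
Level 1: 243
Level 2: 81
Level 3: 27
Level 4: 9
Level 5: 3
Level 6: 1

The root is level 0 and the size-1 base case is level 6 (the tree spans levels 0 through 6, i.e. 7 levels counting the root), so the depth is the number of divisions: log_3(729) = 6

The recursion tree depth is log_3(729) = 6. At each level, the problem size is divided by 3, so it takes 6 divisions to reduce to a base case of size 1. The algorithm makes 1 recursive call at each level.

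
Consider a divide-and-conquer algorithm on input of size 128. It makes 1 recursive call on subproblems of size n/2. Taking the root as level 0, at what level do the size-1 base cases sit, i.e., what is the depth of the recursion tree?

For divide and conquer with division factor 2:

Problem sizes at each level:
Level 0: 128
Level 1: 64
Level 2: 32
Level 3: 16
Level 4: 8
Level 5: 4
Level 6: 2
Level 7: 1

The root is level 0 and the size-1 base case is level 7 (the tree spans levels 0 through 7, i.e. 8 levels counting the root), so the depth is the number of divisions: log_2(128) = 7

The recursion tree depth is log_2(128) = 7. At each level, the problem size is divided by 2, so it takes 7 divisions to reduce to a base case of size 1. The algorithm makes 1 recursive call at each level.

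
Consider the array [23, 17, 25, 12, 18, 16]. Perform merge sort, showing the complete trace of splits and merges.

Merge sort trace:

Split: [23, 17, 25, 12, 18, 16] -> [23, 17, 25] and [12, 18, 16]
  Split: [23, 17, 25] -> [23] and [17, 25]
    Split: [17, 25] -> [17] and [25]
    Merge: [17] + [25] -> [17, 25]
  Merge: [23] + [17, 25] -> [17, 23, 25]
  Split: [12, 18, 16] -> [12] and [18, 16]
    Split: [18, 16] -> [18] and [16]
    Merge: [18] + [16] -> [16, 18]
  Merge: [12] + [16, 18] -> [12, 16, 18]
Merge: [17, 23, 25] + [12, 16, 18] -> [12, 16, 17, 18, 23, 25]

Final sorted array: [12, 16, 17, 18, 23, 25]

The merge sort proceeds by recursively splitting the array and merging sorted halves.
After all merges, the sorted array is [12, 16, 17, 18, 23, 25].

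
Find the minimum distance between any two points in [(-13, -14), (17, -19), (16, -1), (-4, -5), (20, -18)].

Computing all pairwise distances among 5 points:

d((-13, -14), (17, -19)) = 30.4138
d((-13, -14), (16, -1)) = 31.7805
d((-13, -14), (-4, -5)) = 12.7279
d((-13, -14), (20, -18)) = 33.2415
d((17, -19), (16, -1)) = 18.0278
d((17, -19), (-4, -5)) = 25.2389
d((17, -19), (20, -18)) = 3.1623 <-- minimum
d((16, -1), (-4, -5)) = 20.3961
d((16, -1), (20, -18)) = 17.4642
d((-4, -5), (20, -18)) = 27.2947

Closest pair: (17, -19) and (20, -18) with distance 3.1623

The closest pair is (17, -19) and (20, -18) with Euclidean distance 3.1623. For 5 points, brute-force pairwise comparison is shown above. For large n, the divide-and-conquer algorithm (sort by x, recurse on halves, check the dividing strip) achieves O(n log n).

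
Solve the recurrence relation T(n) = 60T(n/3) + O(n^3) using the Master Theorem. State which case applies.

Master Theorem for T(n) = 60T(n/3) + O(n^3):

a = 60, b = 3, c = 3
log_b(a) = log_3(60) = 3.7268

Case 1: c = 3 < log_3(60) = 3.7268
T(n) = O(n^(log_3 60))

For T(n) = 60T(n/3) + O(n^3): log_3(60) = 3.7268. This is Case 1 of the Master Theorem (c < log_b(a), work dominated by leaves), giving O(n^(log_3 60)).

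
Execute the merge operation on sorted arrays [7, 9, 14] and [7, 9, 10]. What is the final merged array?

Merging process:

Compare 7 vs 7: take 7 from left. Merged: [7]
Compare 9 vs 7: take 7 from right. Merged: [7, 7]
Compare 9 vs 9: take 9 from left. Merged: [7, 7, 9]
Compare 14 vs 9: take 9 from right. Merged: [7, 7, 9, 9]
Compare 14 vs 10: take 10 from right. Merged: [7, 7, 9, 9, 10]
Append remaining from left: [14]. Merged: [7, 7, 9, 9, 10, 14]

Final merged array: [7, 7, 9, 9, 10, 14]
Total comparisons: 5

The merged array is [7, 7, 9, 9, 10, 14], requiring 5 comparisons. The merge step runs in O(n) time where n is the total number of elements.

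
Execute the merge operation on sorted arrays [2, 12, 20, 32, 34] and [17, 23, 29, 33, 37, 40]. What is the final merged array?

Merging process:

Compare 2 vs 17: take 2 from left. Merged: [2]
Compare 12 vs 17: take 12 from left. Merged: [2, 12]
Compare 20 vs 17: take 17 from right. Merged: [2, 12, 17]
Compare 20 vs 23: take 20 from left. Merged: [2, 12, 17, 20]
Compare 32 vs 23: take 23 from right. Merged: [2, 12, 17, 20, 23]
Compare 32 vs 29: take 29 from right. Merged: [2, 12, 17, 20, 23, 29]
Compare 32 vs 33: take 32 from left. Merged: [2, 12, 17, 20, 23, 29, 32]
Compare 34 vs 33: take 33 from right. Merged: [2, 12, 17, 20, 23, 29, 32, 33]
Compare 34 vs 37: take 34 from left. Merged: [2, 12, 17, 20, 23, 29, 32, 33, 34]
Append remaining from right: [37, 40]. Merged: [2, 12, 17, 20, 23, 29, 32, 33, 34, 37, 40]

Final merged array: [2, 12, 17, 20, 23, 29, 32, 33, 34, 37, 40]
Total comparisons: 9

The merged array is [2, 12, 17, 20, 23, 29, 32, 33, 34, 37, 40], requiring 9 comparisons. The merge step runs in O(n) time where n is the total number of elements.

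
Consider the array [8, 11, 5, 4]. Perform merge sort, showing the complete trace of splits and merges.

Merge sort trace:

Split: [8, 11, 5, 4] -> [8, 11] and [5, 4]
  Split: [8, 11] -> [8] and [11]
  Merge: [8] + [11] -> [8, 11]
  Split: [5, 4] -> [5] and [4]
  Merge: [5] + [4] -> [4, 5]
Merge: [8, 11] + [4, 5] -> [4, 5, 8, 11]

Final sorted array: [4, 5, 8, 11]

The merge sort proceeds by recursively splitting the array and merging sorted halves.
After all merges, the sorted array is [4, 5, 8, 11].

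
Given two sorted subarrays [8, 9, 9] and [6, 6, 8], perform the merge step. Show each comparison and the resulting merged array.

Merging process:

Compare 8 vs 6: take 6 from right. Merged: [6]
Compare 8 vs 6: take 6 from right. Merged: [6, 6]
Compare 8 vs 8: take 8 from left. Merged: [6, 6, 8]
Compare 9 vs 8: take 8 from right. Merged: [6, 6, 8, 8]
Append remaining from left: [9, 9]. Merged: [6, 6, 8, 8, 9, 9]

Final merged array: [6, 6, 8, 8, 9, 9]
Total comparisons: 4

The merged array is [6, 6, 8, 8, 9, 9], requiring 4 comparisons. The merge step runs in O(n) time where n is the total number of elements.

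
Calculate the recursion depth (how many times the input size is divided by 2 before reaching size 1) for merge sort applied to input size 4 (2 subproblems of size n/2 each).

For divide and conquer with division factor 2:

Problem sizes at each level:
Level 0: 4
Level 1: 2
Level 2: 1

The root is level 0 and the size-1 base case is level 2 (the tree spans levels 0 through 2, i.e. 3 levels counting the root), so the depth is the number of divisions: log_2(4) = 2

The recursion tree depth is log_2(4) = 2. At each level, the problem size is divided by 2, so it takes 2 divisions to reduce to a base case of size 1. The algorithm makes 2 recursive calls at each level.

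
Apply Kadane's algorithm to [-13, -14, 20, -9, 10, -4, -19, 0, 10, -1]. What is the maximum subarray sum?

Using Kadane's algorithm on [-13, -14, 20, -9, 10, -4, -19, 0, 10, -1]:

Scanning through the array:
Position 1 (value -14): max_ending_here = -14, max_so_far = -13
Position 2 (value 20): max_ending_here = 20, max_so_far = 20
Position 3 (value -9): max_ending_here = 11, max_so_far = 20
Position 4 (value 10): max_ending_here = 21, max_so_far = 21
Position 5 (value -4): max_ending_here = 17, max_so_far = 21
Position 6 (value -19): max_ending_here = -2, max_so_far = 21
Position 7 (value 0): max_ending_here = 0, max_so_far = 21
Position 8 (value 10): max_ending_here = 10, max_so_far = 21
Position 9 (value -1): max_ending_here = 9, max_so_far = 21

Maximum subarray: [20, -9, 10]
Maximum sum: 21

The maximum subarray is [20, -9, 10] with sum 21. This subarray runs from index 2 to index 4.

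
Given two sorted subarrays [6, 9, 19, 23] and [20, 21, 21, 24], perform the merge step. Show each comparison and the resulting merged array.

Merging process:

Compare 6 vs 20: take 6 from left. Merged: [6]
Compare 9 vs 20: take 9 from left. Merged: [6, 9]
Compare 19 vs 20: take 19 from left. Merged: [6, 9, 19]
Compare 23 vs 20: take 20 from right. Merged: [6, 9, 19, 20]
Compare 23 vs 21: take 21 from right. Merged: [6, 9, 19, 20, 21]
Compare 23 vs 21: take 21 from right. Merged: [6, 9, 19, 20, 21, 21]
Compare 23 vs 24: take 23 from left. Merged: [6, 9, 19, 20, 21, 21, 23]
Append remaining from right: [24]. Merged: [6, 9, 19, 20, 21, 21, 23, 24]

Final merged array: [6, 9, 19, 20, 21, 21, 23, 24]
Total comparisons: 7

The merged array is [6, 9, 19, 20, 21, 21, 23, 24], requiring 7 comparisons. The merge step runs in O(n) time where n is the total number of elements.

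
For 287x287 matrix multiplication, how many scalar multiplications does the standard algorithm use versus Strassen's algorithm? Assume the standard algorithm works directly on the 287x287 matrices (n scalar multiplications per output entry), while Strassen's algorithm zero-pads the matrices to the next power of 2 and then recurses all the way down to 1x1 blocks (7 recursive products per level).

Matrix multiplication for 287x287 matrices:

Strassen's algorithm requires power-of-2 dimensions. Pad 287x287 to 512x512 (next power of 2).

Standard algorithm: 287^3 = 23639903 multiplications
Strassen's algorithm: 7^(log2(512)) = 7^9 = 40353607 multiplications
Difference: 23639903 - 40353607 = -16713704 (Strassen uses MORE here due to padding overhead — for small or just-over-power-of-2 n, padding can outweigh the per-level savings)

Standard: 23639903 multiplications (287^3). Strassen: 40353607 multiplications (7^9, after padding to 512x512). Strassen reduces 8 recursive multiplications to 7 at each level.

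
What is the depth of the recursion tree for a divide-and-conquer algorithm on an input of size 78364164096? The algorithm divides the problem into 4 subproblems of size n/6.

For divide and conquer with division factor 6:

Problem sizes at each level:
Level 0: 78364164096
Level 1: 13060694016
Level 2: 2176782336
Level 3: 362797056
Level 4: 60466176
Level 5: 10077696
Level 6: 1679616
Level 7: 279936
Level 8: 46656
Level 9: 7776
Level 10: 1296
Level 11: 216
Level 12: 36
Level 13: 6
Level 14: 1

The root is level 0 and the size-1 base case is level 14 (the tree spans levels 0 through 14, i.e. 15 levels counting the root), so the depth is the number of divisions: log_6(78364164096) = 14

The recursion tree depth is log_6(78364164096) = 14. At each level, the problem size is divided by 6, so it takes 14 divisions to reduce to a base case of size 1. The algorithm makes 4 recursive calls at each level.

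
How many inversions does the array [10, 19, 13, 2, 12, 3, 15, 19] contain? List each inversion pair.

Finding inversions in [10, 19, 13, 2, 12, 3, 15, 19]:

(0, 3): arr[0]=10 > arr[3]=2
(0, 5): arr[0]=10 > arr[5]=3
(1, 2): arr[1]=19 > arr[2]=13
(1, 3): arr[1]=19 > arr[3]=2
(1, 4): arr[1]=19 > arr[4]=12
(1, 5): arr[1]=19 > arr[5]=3
(1, 6): arr[1]=19 > arr[6]=15
(2, 3): arr[2]=13 > arr[3]=2
(2, 4): arr[2]=13 > arr[4]=12
(2, 5): arr[2]=13 > arr[5]=3
(4, 5): arr[4]=12 > arr[5]=3

Total inversions: 11

The array has 11 inversion(s): (0,3), (0,5), (1,2), (1,3), (1,4), (1,5), (1,6), (2,3), (2,4), (2,5), (4,5). Each pair (i,j) satisfies i < j and arr[i] > arr[j].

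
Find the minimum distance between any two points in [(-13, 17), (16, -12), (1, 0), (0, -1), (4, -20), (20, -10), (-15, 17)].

Computing all pairwise distances among 7 points:

d((-13, 17), (16, -12)) = 41.0122
d((-13, 17), (1, 0)) = 22.0227
d((-13, 17), (0, -1)) = 22.2036
d((-13, 17), (4, -20)) = 40.7185
d((-13, 17), (20, -10)) = 42.638
d((-13, 17), (-15, 17)) = 2.0
d((16, -12), (1, 0)) = 19.2094
d((16, -12), (0, -1)) = 19.4165
d((16, -12), (4, -20)) = 14.4222
d((16, -12), (20, -10)) = 4.4721
d((16, -12), (-15, 17)) = 42.45
d((1, 0), (0, -1)) = 1.4142 <-- minimum
d((1, 0), (4, -20)) = 20.2237
d((1, 0), (20, -10)) = 21.4709
d((1, 0), (-15, 17)) = 23.3452
d((0, -1), (4, -20)) = 19.4165
d((0, -1), (20, -10)) = 21.9317
d((0, -1), (-15, 17)) = 23.4307
d((4, -20), (20, -10)) = 18.868
d((4, -20), (-15, 17)) = 41.5933
d((20, -10), (-15, 17)) = 44.2041

Closest pair: (1, 0) and (0, -1) with distance 1.4142

The closest pair is (1, 0) and (0, -1) with Euclidean distance 1.4142. For 7 points, brute-force pairwise comparison is shown above. For large n, the divide-and-conquer algorithm (sort by x, recurse on halves, check the dividing strip) achieves O(n log n).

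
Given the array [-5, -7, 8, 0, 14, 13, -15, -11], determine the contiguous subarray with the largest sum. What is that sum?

Using Kadane's algorithm on [-5, -7, 8, 0, 14, 13, -15, -11]:

Scanning through the array:
Position 1 (value -7): max_ending_here = -7, max_so_far = -5
Position 2 (value 8): max_ending_here = 8, max_so_far = 8
Position 3 (value 0): max_ending_here = 8, max_so_far = 8
Position 4 (value 14): max_ending_here = 22, max_so_far = 22
Position 5 (value 13): max_ending_here = 35, max_so_far = 35
Position 6 (value -15): max_ending_here = 20, max_so_far = 35
Position 7 (value -11): max_ending_here = 9, max_so_far = 35

Maximum subarray: [8, 0, 14, 13]
Maximum sum: 35

The maximum subarray is [8, 0, 14, 13] with sum 35. This subarray runs from index 2 to index 5.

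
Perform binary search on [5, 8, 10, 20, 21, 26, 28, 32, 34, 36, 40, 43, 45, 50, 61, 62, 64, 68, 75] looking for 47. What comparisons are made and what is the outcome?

Binary search for 47 in [5, 8, 10, 20, 21, 26, 28, 32, 34, 36, 40, 43, 45, 50, 61, 62, 64, 68, 75]:

lo=0, hi=18, mid=9, arr[mid]=36 -> 36 < 47, search right half
lo=10, hi=18, mid=14, arr[mid]=61 -> 61 > 47, search left half
lo=10, hi=13, mid=11, arr[mid]=43 -> 43 < 47, search right half
lo=12, hi=13, mid=12, arr[mid]=45 -> 45 < 47, search right half
lo=13, hi=13, mid=13, arr[mid]=50 -> 50 > 47, search left half
lo=13 > hi=12, target 47 not found

Binary search determines that 47 is not in the array after 5 comparisons. The search space was exhausted without finding the target.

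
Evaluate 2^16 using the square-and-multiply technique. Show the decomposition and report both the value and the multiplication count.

Computing 2^16 by squaring (build up from 2^1; each line after the first costs one multiplication):

2^1 = 2
2^2 = (2^1)^2 = 2^2 = 4
2^4 = (2^2)^2 = 4^2 = 16
2^8 = (2^4)^2 = 16^2 = 256
2^16 = (2^8)^2 = 256^2 = 65536

Result: 65536
Multiplications needed: 4 (4 lines after 2^1)

2^16 = 65536. Using exponentiation by squaring, this requires 4 multiplications. The key idea: if the exponent is even, square the half-power; if odd, multiply by the base once.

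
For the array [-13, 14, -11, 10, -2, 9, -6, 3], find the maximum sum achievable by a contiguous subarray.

Using Kadane's algorithm on [-13, 14, -11, 10, -2, 9, -6, 3]:

Scanning through the array:
Position 1 (value 14): max_ending_here = 14, max_so_far = 14
Position 2 (value -11): max_ending_here = 3, max_so_far = 14
Position 3 (value 10): max_ending_here = 13, max_so_far = 14
Position 4 (value -2): max_ending_here = 11, max_so_far = 14
Position 5 (value 9): max_ending_here = 20, max_so_far = 20
Position 6 (value -6): max_ending_here = 14, max_so_far = 20
Position 7 (value 3): max_ending_here = 17, max_so_far = 20

Maximum subarray: [14, -11, 10, -2, 9]
Maximum sum: 20

The maximum subarray is [14, -11, 10, -2, 9] with sum 20. This subarray runs from index 1 to index 5.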